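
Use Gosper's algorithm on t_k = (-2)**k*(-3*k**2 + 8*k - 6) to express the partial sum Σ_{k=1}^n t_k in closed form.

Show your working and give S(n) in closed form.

r(k) = 2*(-3*k**2 + 2*k - 1)/(3*k**2 - 8*k + 6) after simplifying.
A = -2, B = 1, C = k**2 - 8*k/3 + 2.
Set up (-2)·f(k+1) − (1)·f(k) − (k**2 - 8*k/3 + 2) = 0.
Bound: deg f ≤ 2.
Match coefficients ⇒ f(k) = -(k - 2)**2/3.
So s_k = (B(k−1)f/C)·t_k = (-(k - 2)**2/(3*k**2 - 8*k + 6))·t_k = (-2)**k*(k**2 - 4*k + 4).
Check: Δs_k = (-2)**k*(-3*k**2 + 8*k - 6). ✓
Telescope: S(n) = s_(n+1) − s_(1) = (-2)**(n + 1)*(n**2 - 2*n + 1) − (-2) = -2*(-2)**n*n**2 + 4*(-2)**n*n - 2*(-2)**n + 2.

S(n) = -2*(-2)**n*n**2 + 4*(-2)**n*n - 2*(-2)**n + 2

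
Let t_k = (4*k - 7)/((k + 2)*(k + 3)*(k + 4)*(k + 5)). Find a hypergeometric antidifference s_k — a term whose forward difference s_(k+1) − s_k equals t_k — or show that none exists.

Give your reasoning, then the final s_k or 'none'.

s_k = k*(-k**2 - 9*k - 74)/(24*(k + 2)*(k + 3)*(k + 4))

The ratio is (k + 2)*(4*k - 3)/((k + 6)*(4*k - 7)).
A = k + 2, B = k + 6, C = k - 7/4.
Need (k + 2)·f(k+1) − (k + 5)·f(k) = k - 7/4.
deg f ≤ 3 (via 1,1,1).
Match coefficients ⇒ f(k) = -k*(k**2 + 9*k + 74)/96.
Certificate R = B(k−1)f/C = -k*(k + 5)*(k**2 + 9*k + 74)/(24*(4*k - 7)) gives s_k = k*(-k**2 - 9*k - 74)/(24*(k + 2)*(k + 3)*(k + 4)).
s_(k+1) − s_k = (4*k - 7)/(k**4 + 14*k**3 + 71*k**2 + 154*k + 120) = t_k.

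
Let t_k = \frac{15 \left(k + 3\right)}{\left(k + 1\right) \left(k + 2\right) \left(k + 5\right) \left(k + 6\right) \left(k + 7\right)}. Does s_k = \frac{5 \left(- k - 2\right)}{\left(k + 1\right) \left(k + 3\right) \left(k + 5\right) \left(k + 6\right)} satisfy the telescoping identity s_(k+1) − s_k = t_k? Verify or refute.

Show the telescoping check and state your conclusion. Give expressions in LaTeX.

Invalid: residual \frac{5 \left(- 4 k^{2} - 27 k - 41\right)}{k^{7} + 28 k^{6} + 322 k^{5} + 1960 k^{4} + 6769 k^{3} + 13132 k^{2} + 13068 k + 5040} ≠ 0.

s_(k+1) = 5*(-k - 3)/((k + 2)*(k + 4)*(k + 6)*(k + 7))
s_(k+1) − s_k = 5*(3*k**3 + 26*k**2 + 72*k + 67)/(k**7 + 28*k**6 + 322*k**5 + 1960*k**4 + 6769*k**3 + 13132*k**2 + 13068*k + 5040)
(s_(k+1) − s_k) − t_k = 5*(-4*k**2 - 27*k - 41)/(k**7 + 28*k**6 + 322*k**5 + 1960*k**4 + 6769*k**3 + 13132*k**2 + 13068*k + 5040)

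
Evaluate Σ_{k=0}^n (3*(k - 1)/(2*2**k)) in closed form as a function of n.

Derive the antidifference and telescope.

Ratio r(k) = k/(2*(k - 1)).
Take A(k)=1/2, B(k)=1, C(k)=k - 1.
Need (1/2)·f(k+1) − (1)·f(k) = k - 1.
From deg A=0, deg B=0, deg C=1: d=1.
Match coefficients ⇒ f(k) = -2*k.
Then R = B(k−1)f/C = -2*k/(k - 1), so s_k = R(k)·t_k = -3*k/2**k.
s_(k+1) − s_k = 3*(k - 1)/(2*2**k) = t_k.
Telescope: S(n) = s_(n+1) − s_(0) = 3*2**(-n - 1)*(-n - 1) − (0) = 3*2**(-n - 1)*(-n - 1).

S(n) = 3*2**(-n - 1)*(-n - 1)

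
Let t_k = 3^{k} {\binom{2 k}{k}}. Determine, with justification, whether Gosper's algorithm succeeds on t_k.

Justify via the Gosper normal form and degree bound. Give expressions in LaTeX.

Compute t_(k+1)/t_k: get 6*(2*k + 1)/(k + 1).
Gosper form: A/B · C(k+1)/C(k) with A=12*k + 6, B=k + 1, C=1.
Key eq: (12*k + 6)·f(k+1) = (k)·f(k) + (1).
Bound: deg f ≤ -1.
deg f ≤ -1 is impossible — no certificate.

No; the degree bound rules out any f.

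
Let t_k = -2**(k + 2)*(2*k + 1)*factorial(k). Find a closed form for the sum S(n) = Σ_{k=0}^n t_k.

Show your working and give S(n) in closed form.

S(n) = -8*2**n*factorial(n + 1) + 4

Step 1: r(k) = 2*(k + 1)*(2*k + 3)/(2*k + 1).
Take A(k)=2*k + 2, B(k)=1, C(k)=k + 1/2.
f must satisfy (2*k + 2)·f(k+1) − (1)·f(k) = k + 1/2.
Bound: deg f ≤ 0.
Solving with deg f ≤ 0: f(k) = 1/2.
So s_k = (B(k−1)f/C)·t_k = (1/(2*k + 1))·t_k = -2**(k + 2)*factorial(k).
Check: Δs_k = -2**(k + 2)*(2*k + 1)*factorial(k). ✓
Σ_(k=0)^n t_k = s_(n+1) − s_(0) = (-2**(n + 3)*factorial(n + 1)) − (-4), i.e. -8*2**n*factorial(n + 1) + 4.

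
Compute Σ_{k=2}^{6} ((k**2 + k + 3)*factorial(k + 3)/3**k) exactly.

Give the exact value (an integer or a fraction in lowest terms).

Σ = 89480/3

Ratio r(k) = (k + 4)*(k + (k + 1)**2 + 4)/(3*(k**2 + k + 3)).
Take A(k)=k/3 + 4/3, B(k)=1, C(k)=k**2 + k + 3.
Set up (k/3 + 4/3)·f(k+1) − (1)·f(k) − (k**2 + k + 3) = 0.
Bound: deg f ≤ 1.
Solving with deg f ≤ 1: f(k) = 3*(k - 1).
So s_k = (B(k−1)f/C)·t_k = (3*(k - 1)/(k**2 + k + 3))·t_k = 3**(1 - k)*(k - 1)*factorial(k + 3).
Verify: (k**2 + k + 3)*factorial(k + 3)/3**k matches t_k.
Evaluate s at k=7 and k=2: 89600/3 and 40; difference 89480/3.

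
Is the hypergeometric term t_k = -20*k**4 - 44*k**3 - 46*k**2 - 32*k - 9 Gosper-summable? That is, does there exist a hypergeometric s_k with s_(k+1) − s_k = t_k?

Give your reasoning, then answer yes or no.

Ratio r(k) = (20*k**4 + 124*k**3 + 298*k**2 + 336*k + 151)/(20*k**4 + 44*k**3 + 46*k**2 + 32*k + 9).
Take A(k)=1, B(k)=1, C(k)=k**4 + 11*k**3/5 + 23*k**2/10 + 8*k/5 + 9/20.
f must satisfy (1)·f(k+1) − (1)·f(k) = k**4 + 11*k**3/5 + 23*k**2/10 + 8*k/5 + 9/20.
deg f ≤ 5 (via 0,0,4).
Solving with deg f ≤ 5: f(k) = k**2*(4*k**3 + k**2 + 4)/20.
Certificate R = B(k−1)f/C = k**2*(4*k**3 + k**2 + 4)/(20*k**4 + 44*k**3 + 46*k**2 + 32*k + 9) gives s_k = k**2*(-4*k**3 - k**2 - 4).
s_(k+1) − s_k = -20*k**4 - 44*k**3 - 46*k**2 - 32*k - 9 = t_k.

Yes. s_k = k**2*(-4*k**3 - k**2 - 4).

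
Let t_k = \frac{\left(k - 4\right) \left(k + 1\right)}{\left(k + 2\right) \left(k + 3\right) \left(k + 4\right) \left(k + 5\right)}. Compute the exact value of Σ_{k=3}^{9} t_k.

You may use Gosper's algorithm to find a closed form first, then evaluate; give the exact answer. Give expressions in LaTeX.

The ratio is (k - 3)*(k + 2)**2/((k - 4)*(k + 1)*(k + 6)).
So A=k + 2 and B=k + 6, with C=k**2 - 3*k - 4.
f must satisfy (k + 2)·f(k+1) − (k + 5)·f(k) = k**2 - 3*k - 4.
deg f ≤ 3 (via 1,1,2).
A polynomial solution: f(k) = -k*(k + 1).
Certificate R = B(k−1)f/C = -k*(k + 5)/(k - 4) gives s_k = k*(-k - 1)/(k**3 + 9*k**2 + 26*k + 24).
Verify: (k**2 - 3*k - 4)/(k**4 + 14*k**3 + 71*k**2 + 154*k + 120) matches t_k.
Evaluate s at k=10 and k=3: -55/1092 and -2/35; difference 37/5460.

Σ = 37/5460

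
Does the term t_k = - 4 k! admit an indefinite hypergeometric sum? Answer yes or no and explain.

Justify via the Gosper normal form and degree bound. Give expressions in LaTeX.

Ratio r(k) = k + 1.
A = k + 1, B = 1, C = 1.
Need (k + 1)·f(k+1) − (1)·f(k) = 1.
From deg A=1, deg B=0, deg C=0: d=-1.
Negative degree bound (-1): no f exists, t_k not Gosper-summable.

No — t_k has no hypergeometric antidifference.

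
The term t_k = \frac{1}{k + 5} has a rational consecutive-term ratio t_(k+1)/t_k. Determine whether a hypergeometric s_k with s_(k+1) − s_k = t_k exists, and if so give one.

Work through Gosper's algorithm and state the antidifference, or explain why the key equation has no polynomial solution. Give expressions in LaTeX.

Compute t_(k+1)/t_k: get (k + 5)/(k + 6).
Factor: A=k + 5; B=k + 6; C=1.
Set up (k + 5)·f(k+1) − (k + 5)·f(k) − (1) = 0.
deg f ≤ 0 (via 1,1,0).
Write f(k) = c0. Then LHS − RHS = -1, requiring -1 = 0: contradictory. No certificate.

none — t_k is not Gosper-summable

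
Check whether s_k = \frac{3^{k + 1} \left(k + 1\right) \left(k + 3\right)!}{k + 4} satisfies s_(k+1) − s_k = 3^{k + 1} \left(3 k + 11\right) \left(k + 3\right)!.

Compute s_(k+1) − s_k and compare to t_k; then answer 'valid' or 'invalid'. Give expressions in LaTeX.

s_(k+1) = 3**(k + 2)*(k + 2)*factorial(k + 4)/(k + 5)
s_(k+1) − s_k = 3**(k + 1)*(3*k**3 + 29*k**2 + 90*k + 91)*factorial(k + 3)/((k + 4)*(k + 5))
(s_(k+1) − s_k) − t_k = -3**(k + 2)*(3*k**2 + 23*k + 43)*factorial(k + 3)/((k + 4)*(k + 5))

Invalid: residual - \frac{3^{k + 2} \left(3 k^{2} + 23 k + 43\right) \left(k + 3\right)!}{\left(k + 4\right) \left(k + 5\right)} ≠ 0.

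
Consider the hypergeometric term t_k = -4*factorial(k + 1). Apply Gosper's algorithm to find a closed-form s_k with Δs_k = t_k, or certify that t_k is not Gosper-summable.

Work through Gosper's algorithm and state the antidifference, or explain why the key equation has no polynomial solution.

t_(k+1)/t_k = k + 2.
A = k + 2, B = 1, C = 1.
Set up (k + 2)·f(k+1) − (1)·f(k) − (1) = 0.
deg f ≤ -1 (via 1,0,0).
d = -1 < 0 ⇒ no nonzero polynomial f; not summable.

not Gosper-summable; s_k does not exist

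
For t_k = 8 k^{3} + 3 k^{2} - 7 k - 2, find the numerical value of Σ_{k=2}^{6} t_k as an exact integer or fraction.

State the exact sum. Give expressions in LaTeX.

Σ = 3640

Compute t_(k+1)/t_k: get (8*k**3 + 27*k**2 + 23*k + 2)/(8*k**3 + 3*k**2 - 7*k - 2).
Take A(k)=1, B(k)=1, C(k)=k**3 + 3*k**2/8 - 7*k/8 - 1/4.
Need (1)·f(k+1) − (1)·f(k) = k**3 + 3*k**2/8 - 7*k/8 - 1/4.
Bound: deg f ≤ 4.
Match coefficients ⇒ f(k) = k*(k - 2)*(k + 1)*(2*k - 1)/8.
Certificate R = B(k−1)f/C = k*(k - 2)*(2*k - 1)/(8*k**2 - 5*k - 2) gives s_k = k*(2*k**3 - 3*k**2 - 3*k + 2).
Verify: 8*k**3 + 3*k**2 - 7*k - 2 matches t_k.
Sum = s_(7) − s_(2); s_(7) = 3640, s_(2) = 0 ⇒ 3640.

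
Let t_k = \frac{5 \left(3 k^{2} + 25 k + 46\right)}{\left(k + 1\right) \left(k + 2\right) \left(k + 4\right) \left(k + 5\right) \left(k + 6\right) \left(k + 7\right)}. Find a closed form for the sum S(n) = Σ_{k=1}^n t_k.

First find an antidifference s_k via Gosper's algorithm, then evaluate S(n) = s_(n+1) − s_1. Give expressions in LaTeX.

S(n) = \frac{n \left(n^{2} + 14 n + 59\right)}{14 \left(n^{3} + 14 n^{2} + 59 n + 70\right)}

Ratio r(k) = (k + 1)*(k + 4)*(25*k + 3*(k + 1)**2 + 71)/((k + 3)*(k + 8)*(3*k**2 + 25*k + 46)).
Take A(k)=k + 1, B(k)=k + 8, C(k)=k**3 + 34*k**2/3 + 121*k/3 + 46.
f must satisfy (k + 1)·f(k+1) − (k + 7)·f(k) = k**3 + 34*k**2/3 + 121*k/3 + 46.
Bound: deg f ≤ 6.
Solving with deg f ≤ 6: f(k) = k*(k + 2)*(k + 3)*(k + 5)*(k**2 + 11*k + 34)/72.
R(k) = B(k−1)·f(k)/C(k) = k*(k + 2)*(k + 5)*(k + 7)*(k**2 + 11*k + 34)/(24*(3*k**2 + 25*k + 46)); s_k = R·t_k = 5*k*(k**2 + 11*k + 34)/(24*(k**3 + 11*k**2 + 34*k + 24)).
Check: Δs_k = 5*(3*k**2 + 25*k + 46)/(k**6 + 25*k**5 + 247*k**4 + 1219*k**3 + 3112*k**2 + 3796*k + 1680). ✓
Σ_(k=1)^n t_k = s_(n+1) − s_(1) = (5*(n**3 + 14*n**2 + 59*n + 46)/(24*(n**3 + 14*n**2 + 59*n + 70))) − (23/168), i.e. n*(n**2 + 14*n + 59)/(14*(n**3 + 14*n**2 + 59*n + 70)).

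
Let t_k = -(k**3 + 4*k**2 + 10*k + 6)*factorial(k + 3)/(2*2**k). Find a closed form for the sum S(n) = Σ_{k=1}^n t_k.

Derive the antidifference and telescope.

S(n) = 24 - n**2*factorial(n + 4)/(2*2**n) - n*factorial(n + 4)/2**n - factorial(n + 4)/2**n

r(k) = (k**4 + 11*k**3 + 49*k**2 + 105*k + 84)/(2*(k**3 + 4*k**2 + 10*k + 6)) after simplifying.
Take A(k)=k/2 + 2, B(k)=1, C(k)=k**3 + 4*k**2 + 10*k + 6.
Need (k/2 + 2)·f(k+1) − (1)·f(k) = k**3 + 4*k**2 + 10*k + 6.
From deg A=1, deg B=0, deg C=3: d=2.
Coefficient equations give f(k) = 2*(k**2 + 1).
Get s_k = R·t_k = -(k**2 + 1)*factorial(k + 3)/2**k with R(k) = B(k−1)f(k)/C(k) = 2*(k**2 + 1)/(k**3 + 4*k**2 + 10*k + 6).
Verify: -(k**3 + 4*k**2 + 10*k + 6)*factorial(k + 3)/(2*2**k) matches t_k.
s_(n+1) = -2**(-n - 1)*(n**2 + 2*n + 2)*factorial(n + 4) and s_(1) = -24, so S(n) = 24 - n**2*factorial(n + 4)/(2*2**n) - n*factorial(n + 4)/2**n - factorial(n + 4)/2**n.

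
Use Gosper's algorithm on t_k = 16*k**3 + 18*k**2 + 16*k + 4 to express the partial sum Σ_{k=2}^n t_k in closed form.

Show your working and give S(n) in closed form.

S(n) = 4*n**4 + 14*n**3 + 21*n**2 + 15*n - 54

r(k) = (8*k**3 + 33*k**2 + 50*k + 27)/(8*k**3 + 9*k**2 + 8*k + 2) after simplifying.
Factor: A=1; B=1; C=k**3 + 9*k**2/8 + k + 1/4.
f must satisfy (1)·f(k+1) − (1)·f(k) = k**3 + 9*k**2/8 + k + 1/4.
From deg A=0, deg B=0, deg C=3: d=4.
A polynomial solution: f(k) = k*(4*k**3 - 2*k**2 + 3*k - 1)/16.
Certificate R = B(k−1)f/C = k*(4*k**3 - 2*k**2 + 3*k - 1)/(2*(8*k**3 + 9*k**2 + 8*k + 2)) gives s_k = k*(4*k**3 - 2*k**2 + 3*k - 1).
Δs = 16*k**3 + 18*k**2 + 16*k + 4, as required.
Telescope: S(n) = s_(n+1) − s_(2) = 4*n**4 + 14*n**3 + 21*n**2 + 15*n + 4 − (58) = 4*n**4 + 14*n**3 + 21*n**2 + 15*n - 54.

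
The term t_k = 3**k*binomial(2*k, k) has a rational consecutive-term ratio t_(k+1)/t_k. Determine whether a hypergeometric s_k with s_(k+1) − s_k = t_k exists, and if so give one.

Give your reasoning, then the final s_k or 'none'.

no hypergeometric antidifference exists

The ratio is 6*(2*k + 1)/(k + 1).
Normal form (A,B,C) = (12*k + 6, k + 1, 1).
Need (12*k + 6)·f(k+1) − (k)·f(k) = 1.
d = -1 from the (1,1,0) case.
deg f ≤ -1 is impossible — no certificate.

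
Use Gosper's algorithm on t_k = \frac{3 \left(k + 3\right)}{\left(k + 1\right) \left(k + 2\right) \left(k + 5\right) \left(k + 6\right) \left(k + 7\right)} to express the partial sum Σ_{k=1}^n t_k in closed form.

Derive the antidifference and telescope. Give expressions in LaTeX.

S(n) = \frac{n \left(n^{2} + 15 n + 68\right)}{84 \left(n^{3} + 15 n^{2} + 68 n + 84\right)}

t_(k+1)/t_k = (k + 1)*(k + 4)*(k + 5)/((k + 3)**2*(k + 8)).
So A=k + 1 and B=k + 8, with C=k**3 + 10*k**2 + 33*k + 36.
Need (k + 1)·f(k+1) − (k + 7)·f(k) = k**3 + 10*k**2 + 33*k + 36.
From deg A=1, deg B=1, deg C=3: d=6.
Coefficient equations give f(k) = k*(k + 2)*(k + 3)*(k + 4)*(k**2 + 12*k + 41)/90.
So s_k = (B(k−1)f/C)·t_k = (k*(k + 2)*(k + 7)*(k**2 + 12*k + 41)/(90*(k + 3)))·t_k = k*(k**2 + 12*k + 41)/(30*(k**3 + 12*k**2 + 41*k + 30)).
Δs = 3*(k + 3)/(k**5 + 21*k**4 + 163*k**3 + 567*k**2 + 844*k + 420), as required.
Telescope: S(n) = s_(n+1) − s_(1) = (n**3 + 15*n**2 + 68*n + 54)/(30*(n**3 + 15*n**2 + 68*n + 84)) − (3/140) = n*(n**2 + 15*n + 68)/(84*(n**3 + 15*n**2 + 68*n + 84)).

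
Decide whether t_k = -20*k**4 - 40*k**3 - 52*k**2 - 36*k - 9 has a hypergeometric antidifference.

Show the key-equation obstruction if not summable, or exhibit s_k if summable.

Yes. s_k = k*(-4*k**4 - 4*k**2 - 2*k + 1).

Compute t_(k+1)/t_k: get (20*k**4 + 120*k**3 + 292*k**2 + 340*k + 157)/(20*k**4 + 40*k**3 + 52*k**2 + 36*k + 9).
A = 1, B = 1, C = k**4 + 2*k**3 + 13*k**2/5 + 9*k/5 + 9/20.
Key eq: (1)·f(k+1) = (1)·f(k) + (k**4 + 2*k**3 + 13*k**2/5 + 9*k/5 + 9/20).
Degrees (0,0,4) ⇒ d ≤ 5.
Coefficient equations give f(k) = k*(4*k**4 + 4*k**2 + 2*k - 1)/20.
Certificate R = B(k−1)f/C = k*(4*k**4 + 4*k**2 + 2*k - 1)/(20*k**4 + 40*k**3 + 52*k**2 + 36*k + 9) gives s_k = k*(-4*k**4 - 4*k**2 - 2*k + 1).
s_(k+1) − s_k = -20*k**4 - 40*k**3 - 52*k**2 - 36*k - 9 = t_k.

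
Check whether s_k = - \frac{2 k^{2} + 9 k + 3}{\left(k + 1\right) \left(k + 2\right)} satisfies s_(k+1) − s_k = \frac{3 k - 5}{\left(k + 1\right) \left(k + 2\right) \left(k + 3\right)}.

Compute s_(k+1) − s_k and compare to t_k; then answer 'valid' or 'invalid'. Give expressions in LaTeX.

Valid: the claim telescopes to t_k.

s_(k+1) = (-9*k - 2*(k + 1)**2 - 12)/((k + 2)*(k + 3))
s_(k+1) − s_k = (3*k - 5)/(k**3 + 6*k**2 + 11*k + 6)
(s_(k+1) − s_k) − t_k = 0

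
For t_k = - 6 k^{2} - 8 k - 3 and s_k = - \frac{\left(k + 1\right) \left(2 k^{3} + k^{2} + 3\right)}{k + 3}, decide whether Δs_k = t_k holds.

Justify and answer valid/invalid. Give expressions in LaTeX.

Invalid: residual \frac{2 \left(4 k^{3} + 25 k^{2} + 27 k + 6\right)}{k^{2} + 7 k + 12} ≠ 0.

s_(k+1) = -(k + 2)*(2*(k + 1)**3 + (k + 1)**2 + 3)/(k + 4)
s_(k+1) − s_k = 3*(-2*k**4 - 14*k**3 - 27*k**2 - 21*k - 8)/(k**2 + 7*k + 12)
(s_(k+1) − s_k) − t_k = 2*(4*k**3 + 25*k**2 + 27*k + 6)/(k**2 + 7*k + 12)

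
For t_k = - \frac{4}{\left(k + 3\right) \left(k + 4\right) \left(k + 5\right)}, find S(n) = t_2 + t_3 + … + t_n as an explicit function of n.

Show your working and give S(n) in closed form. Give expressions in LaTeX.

Compute t_(k+1)/t_k: get (k + 3)/(k + 6).
Factor: A=k + 3; B=k + 6; C=1.
Set up (k + 3)·f(k+1) − (k + 5)·f(k) − (1) = 0.
From deg A=1, deg B=1, deg C=0: d=2.
Solving with deg f ≤ 2: f(k) = k*(k + 7)/24.
Then R = B(k−1)f/C = k*(k + 5)*(k + 7)/24, so s_k = R(k)·t_k = k*(-k - 7)/(6*(k + 3)*(k + 4)).
Δs = -4/(k**3 + 12*k**2 + 47*k + 60), as required.
Telescope: S(n) = s_(n+1) − s_(2) = (-n**2 - 9*n - 8)/(6*(n**2 + 9*n + 20)) − (-1/10) = (-n**2 - 9*n + 10)/(15*(n**2 + 9*n + 20)).

S(n) = \frac{- n^{2} - 9 n + 10}{15 \left(n^{2} + 9 n + 20\right)}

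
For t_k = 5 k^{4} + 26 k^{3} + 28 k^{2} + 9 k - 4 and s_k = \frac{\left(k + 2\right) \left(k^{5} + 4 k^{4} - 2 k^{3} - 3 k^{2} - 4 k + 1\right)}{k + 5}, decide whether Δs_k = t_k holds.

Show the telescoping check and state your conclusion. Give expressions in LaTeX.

s_(k+1) = (k**6 + 12*k**5 + 51*k**4 + 97*k**3 + 80*k**2 + 12*k - 9)/(k + 6)
s_(k+1) − s_k = (5*k**6 + 69*k**5 + 323*k**4 + 617*k**3 + 479*k**2 + 91*k - 57)/(k**2 + 11*k + 30)
(s_(k+1) − s_k) − t_k = 3*(-4*k**5 - 47*k**4 - 160*k**3 - 152*k**2 - 45*k + 21)/(k**2 + 11*k + 30)

Invalid: residual \frac{3 \left(- 4 k^{5} - 47 k^{4} - 160 k^{3} - 152 k^{2} - 45 k + 21\right)}{k^{2} + 11 k + 30} ≠ 0.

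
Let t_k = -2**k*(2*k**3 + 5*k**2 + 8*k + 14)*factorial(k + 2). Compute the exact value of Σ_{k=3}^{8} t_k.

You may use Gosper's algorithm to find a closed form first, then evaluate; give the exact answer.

Σ = -1369305900480

The ratio is 2*(2*k**4 + 17*k**3 + 57*k**2 + 101*k + 87)/(2*k**3 + 5*k**2 + 8*k + 14).
Gosper form: A/B · C(k+1)/C(k) with A=2*k + 6, B=1, C=k**3 + 5*k**2/2 + 4*k + 7.
Key eq: (2*k + 6)·f(k+1) = (1)·f(k) + (k**3 + 5*k**2/2 + 4*k + 7).
From deg A=1, deg B=0, deg C=3: d=2.
Coefficient equations give f(k) = (k**2 - 2*k + 4)/2.
Then R = B(k−1)f/C = (k**2 - 2*k + 4)/(2*k**3 + 5*k**2 + 8*k + 14), so s_k = R(k)·t_k = -2**k*(k**2 - 2*k + 4)*factorial(k + 2).
Δs = -2**k*(2*k**3 + 5*k**2 + 8*k + 14)*factorial(k + 2), as required.
Sum = s_(9) − s_(3); s_(9) = -1369305907200, s_(3) = -6720 ⇒ -1369305900480.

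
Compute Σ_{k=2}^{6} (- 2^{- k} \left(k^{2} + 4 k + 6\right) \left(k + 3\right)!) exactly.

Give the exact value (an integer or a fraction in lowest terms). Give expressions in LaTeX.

Σ = -453420

Step 1: r(k) = (k + 4)*(4*k + (k + 1)**2 + 10)/(2*(k**2 + 4*k + 6)).
Factor: A=k/2 + 2; B=1; C=k**2 + 4*k + 6.
Key eq: (k/2 + 2)·f(k+1) = (1)·f(k) + (k**2 + 4*k + 6).
deg f ≤ 1 (via 1,0,2).
Solve for f: f(k) = 2*(k + 1) (degree 1 ≤ 1).
So s_k = (B(k−1)f/C)·t_k = (2*(k + 1)/(k**2 + 4*k + 6))·t_k = -2**(1 - k)*(k + 1)*factorial(k + 3).
Verify: -(k**2 + 4*k + 6)*factorial(k + 3)/2**k matches t_k.
Sum = s_(7) − s_(2); s_(7) = -453600, s_(2) = -180 ⇒ -453420.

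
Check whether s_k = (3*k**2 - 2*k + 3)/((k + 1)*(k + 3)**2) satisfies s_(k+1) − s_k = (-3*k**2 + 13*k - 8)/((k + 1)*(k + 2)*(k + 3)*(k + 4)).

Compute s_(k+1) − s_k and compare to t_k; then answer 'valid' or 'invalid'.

Invalid: residual 6*(k**3 + k**2 - 6*k + 6)/(k**6 + 17*k**5 + 117*k**4 + 415*k**3 + 794*k**2 + 768*k + 288) ≠ 0.

s_(k+1) = (-2*k + 3*(k + 1)**2 + 1)/((k + 2)*(k + 4)**2)
s_(k+1) − s_k = (-3*k**4 - 2*k**3 + 53*k**2 + 64*k - 60)/(k**6 + 17*k**5 + 117*k**4 + 415*k**3 + 794*k**2 + 768*k + 288)
(s_(k+1) − s_k) − t_k = 6*(k**3 + k**2 - 6*k + 6)/(k**6 + 17*k**5 + 117*k**4 + 415*k**3 + 794*k**2 + 768*k + 288)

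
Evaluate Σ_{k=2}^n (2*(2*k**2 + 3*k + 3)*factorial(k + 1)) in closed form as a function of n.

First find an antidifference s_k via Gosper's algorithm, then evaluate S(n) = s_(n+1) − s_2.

S(n) = 4*n*factorial(n + 2) + 2*factorial(n + 2) - 36

Compute t_(k+1)/t_k: get (k + 2)*(3*k + 2*(k + 1)**2 + 6)/(2*k**2 + 3*k + 3).
Factor: A=k + 2; B=1; C=k**2 + 3*k/2 + 3/2.
Key eq: (k + 2)·f(k+1) = (1)·f(k) + (k**2 + 3*k/2 + 3/2).
Degrees (1,0,2) ⇒ d ≤ 1.
Match coefficients ⇒ f(k) = (2*k - 1)/2.
Certificate R = B(k−1)f/C = (2*k - 1)/(2*k**2 + 3*k + 3) gives s_k = 2*(2*k - 1)*factorial(k + 1).
Verify: 2*(2*k**2 + 3*k + 3)*factorial(k + 1) matches t_k.
Telescope: S(n) = s_(n+1) − s_(2) = 2*(2*n + 1)*factorial(n + 2) − (36) = 4*n*factorial(n + 2) + 2*factorial(n + 2) - 36.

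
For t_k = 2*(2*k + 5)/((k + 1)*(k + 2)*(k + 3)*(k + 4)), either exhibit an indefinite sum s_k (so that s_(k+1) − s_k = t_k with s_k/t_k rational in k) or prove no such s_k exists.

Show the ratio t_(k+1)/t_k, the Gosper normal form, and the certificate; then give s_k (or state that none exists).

s_k = 2*k*(k + 4)/(3*(k**2 + 4*k + 3))

Ratio r(k) = (k + 1)*(2*k + 7)/((k + 5)*(2*k + 5)).
So A=k + 1 and B=k + 5, with C=k + 5/2.
Set up (k + 1)·f(k+1) − (k + 4)·f(k) − (k + 5/2) = 0.
Bound: deg f ≤ 3.
Match coefficients ⇒ f(k) = k*(k + 2)*(k + 4)/6.
Get s_k = R·t_k = 2*k*(k + 4)/(3*(k**2 + 4*k + 3)) with R(k) = B(k−1)f(k)/C(k) = k*(k + 2)*(k + 4)**2/(3*(2*k + 5)).
s_(k+1) − s_k = 2*(2*k + 5)/(k**4 + 10*k**3 + 35*k**2 + 50*k + 24) = t_k.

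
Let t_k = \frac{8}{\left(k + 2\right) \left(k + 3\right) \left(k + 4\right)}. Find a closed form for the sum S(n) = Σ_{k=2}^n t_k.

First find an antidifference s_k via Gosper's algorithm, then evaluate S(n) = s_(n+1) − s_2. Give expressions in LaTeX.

S(n) = \frac{n^{2} + 7 n - 8}{5 \left(n^{2} + 7 n + 12\right)}

Step 1: r(k) = (k + 2)/(k + 5).
Take A(k)=k + 2, B(k)=k + 5, C(k)=1.
Set up (k + 2)·f(k+1) − (k + 4)·f(k) − (1) = 0.
d = 2 from the (1,1,0) case.
Match coefficients ⇒ f(k) = k*(k + 5)/12.
R(k) = B(k−1)·f(k)/C(k) = k*(k + 4)*(k + 5)/12; s_k = R·t_k = 2*k*(k + 5)/(3*(k + 2)*(k + 3)).
s_(k+1) − s_k = 8/(k**3 + 9*k**2 + 26*k + 24) = t_k.
Evaluate: s_(n+1) = 2*(n**2 + 7*n + 6)/(3*(n**2 + 7*n + 12)); subtract s_(2) = 7/15 ⇒ S(n) = (n**2 + 7*n - 8)/(5*(n**2 + 7*n + 12)).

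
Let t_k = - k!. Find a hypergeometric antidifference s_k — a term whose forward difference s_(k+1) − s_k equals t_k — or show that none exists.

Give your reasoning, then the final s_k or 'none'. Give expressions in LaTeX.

none (Gosper's algorithm certifies no s_k)

t_(k+1)/t_k = k + 1.
Take A(k)=k + 1, B(k)=1, C(k)=1.
Key eq: (k + 1)·f(k+1) = (1)·f(k) + (1).
From deg A=1, deg B=0, deg C=0: d=-1.
deg f ≤ -1 is impossible — no certificate.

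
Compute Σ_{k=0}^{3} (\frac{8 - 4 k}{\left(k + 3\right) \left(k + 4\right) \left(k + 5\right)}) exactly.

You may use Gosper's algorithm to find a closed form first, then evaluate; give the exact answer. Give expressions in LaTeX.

Σ = 13/84

r(k) = (k - 1)*(k + 3)/((k - 2)*(k + 6)) after simplifying.
So A=k + 3 and B=k + 6, with C=k - 2.
f must satisfy (k + 3)·f(k+1) − (k + 5)·f(k) = k - 2.
d = 2 from the (1,1,1) case.
Solving with deg f ≤ 2: f(k) = k*(k - 17)/24.
Certificate R = B(k−1)f/C = k*(k - 17)*(k + 5)/(24*(k - 2)) gives s_k = -k*(k - 17)/(6*(k + 3)*(k + 4)).
Δs = 4*(2 - k)/(k**3 + 12*k**2 + 47*k + 60), as required.
Evaluate s at k=4 and k=0: 13/84 and 0; difference 13/84.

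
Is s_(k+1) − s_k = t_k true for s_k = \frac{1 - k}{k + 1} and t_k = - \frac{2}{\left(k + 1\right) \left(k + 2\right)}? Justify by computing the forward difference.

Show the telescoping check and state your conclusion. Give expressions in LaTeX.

valid (s_(k+1) − s_k reduces to t_k)

s_(k+1) = -k/(k + 2)
s_(k+1) − s_k = -2/(k**2 + 3*k + 2)
(s_(k+1) − s_k) − t_k = 0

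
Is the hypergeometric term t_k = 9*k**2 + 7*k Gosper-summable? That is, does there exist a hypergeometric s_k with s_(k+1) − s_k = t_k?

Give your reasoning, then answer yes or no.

The ratio is (9*k**2 + 25*k + 16)/(k*(9*k + 7)).
Take A(k)=1, B(k)=1, C(k)=k**2 + 7*k/9.
Solve (1)·f(k+1) − (1)·f(k) = k**2 + 7*k/9.
From deg A=0, deg B=0, deg C=2: d=3.
Solve for f: f(k) = k*(k - 1)*(3*k + 2)/9 (degree 3 ≤ 3).
So s_k = (B(k−1)f/C)·t_k = ((k - 1)*(3*k + 2)/(9*k + 7))·t_k = k*(3*k**2 - k - 2).
Verify: k*(9*k + 7) matches t_k.

Yes. s_k = k*(3*k**2 - k - 2).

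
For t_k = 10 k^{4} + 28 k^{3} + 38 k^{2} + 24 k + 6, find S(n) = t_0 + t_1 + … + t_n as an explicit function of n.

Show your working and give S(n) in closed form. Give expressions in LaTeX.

t_(k+1)/t_k = (5*k**4 + 34*k**3 + 91*k**2 + 112*k + 53)/(5*k**4 + 14*k**3 + 19*k**2 + 12*k + 3).
Gosper form: A/B · C(k+1)/C(k) with A=1, B=1, C=k**4 + 14*k**3/5 + 19*k**2/5 + 12*k/5 + 3/5.
Need (1)·f(k+1) − (1)·f(k) = k**4 + 14*k**3/5 + 19*k**2/5 + 12*k/5 + 3/5.
From deg A=0, deg B=0, deg C=4: d=5.
A polynomial solution: f(k) = k**3*(k**2 + k + 1)/5.
Certificate R = B(k−1)f/C = k**3*(k**2 + k + 1)/(5*k**4 + 14*k**3 + 19*k**2 + 12*k + 3) gives s_k = 2*k**3*(k**2 + k + 1).
Δs = 10*k**4 + 28*k**3 + 38*k**2 + 24*k + 6, as required.
s_(n+1) = 2*n**5 + 12*n**4 + 30*n**3 + 38*n**2 + 24*n + 6 and s_(0) = 0, so S(n) = 2*n**5 + 12*n**4 + 30*n**3 + 38*n**2 + 24*n + 6.

S(n) = 2 n^{5} + 12 n^{4} + 30 n^{3} + 38 n^{2} + 24 n + 6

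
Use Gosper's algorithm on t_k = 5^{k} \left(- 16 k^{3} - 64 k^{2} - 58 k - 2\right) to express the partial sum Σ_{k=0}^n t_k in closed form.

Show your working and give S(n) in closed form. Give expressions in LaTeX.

S(n) = - 20 \cdot 5^{n} n^{3} - 65 \cdot 5^{n} n^{2} - 55 \cdot 5^{n} n - 2

The ratio is 5*(8*k**3 + 56*k**2 + 117*k + 70)/(8*k**3 + 32*k**2 + 29*k + 1).
Normal form (A,B,C) = (5, 1, k**3 + 4*k**2 + 29*k/8 + 1/8).
f must satisfy (5)·f(k+1) − (1)·f(k) = k**3 + 4*k**2 + 29*k/8 + 1/8.
d = 3 from the (0,0,3) case.
Solving with deg f ≤ 3: f(k) = (k - 1)*(4*k**2 + 5*k + 2)/16.
So s_k = (B(k−1)f/C)·t_k = ((k - 1)*(4*k**2 + 5*k + 2)/(2*(8*k**3 + 32*k**2 + 29*k + 1)))·t_k = 5**k*(-4*k**3 - k**2 + 3*k + 2).
Check: Δs_k = 5**k*(-16*k**3 - 64*k**2 - 58*k - 2). ✓
Telescope: S(n) = s_(n+1) − s_(0) = 5**(n + 1)*n*(-4*n**2 - 13*n - 11) − (2) = -20*5**n*n**3 - 65*5**n*n**2 - 55*5**n*n - 2.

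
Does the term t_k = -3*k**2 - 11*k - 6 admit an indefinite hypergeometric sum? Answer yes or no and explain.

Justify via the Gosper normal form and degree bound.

Yes. s_k = k*(-k**2 - 4*k - 1).

Compute t_(k+1)/t_k: get (3*k**2 + 17*k + 20)/(3*k**2 + 11*k + 6).
Take A(k)=1, B(k)=1, C(k)=k**2 + 11*k/3 + 2.
f must satisfy (1)·f(k+1) − (1)·f(k) = k**2 + 11*k/3 + 2.
d = 3 from the (0,0,2) case.
Coefficient equations give f(k) = k*(k**2 + 4*k + 1)/3.
Then R = B(k−1)f/C = k*(k**2 + 4*k + 1)/((k + 3)*(3*k + 2)), so s_k = R(k)·t_k = k*(-k**2 - 4*k - 1).
Verify: -3*k**2 - 11*k - 6 matches t_k.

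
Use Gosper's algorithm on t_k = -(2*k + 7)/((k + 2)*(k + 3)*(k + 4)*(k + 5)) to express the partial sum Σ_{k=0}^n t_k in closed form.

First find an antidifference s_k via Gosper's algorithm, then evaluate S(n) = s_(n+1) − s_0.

S(n) = (-n**2 - 8*n - 7)/(8*(n**2 + 8*n + 15))

The ratio is (k + 2)*(2*k + 9)/((k + 6)*(2*k + 7)).
Factor: A=k + 2; B=k + 6; C=k + 7/2.
Key eq: (k + 2)·f(k+1) = (k + 5)·f(k) + (k + 7/2).
From deg A=1, deg B=1, deg C=1: d=3.
Solve for f: f(k) = k*(k + 3)*(k + 6)/16 (degree 3 ≤ 3).
Get s_k = R·t_k = k*(-k - 6)/(8*(k**2 + 6*k + 8)) with R(k) = B(k−1)f(k)/C(k) = k*(k + 3)*(k + 5)*(k + 6)/(8*(2*k + 7)).
s_(k+1) − s_k = (-2*k - 7)/(k**4 + 14*k**3 + 71*k**2 + 154*k + 120) = t_k.
Σ_(k=0)^n t_k = s_(n+1) − s_(0) = ((-n**2 - 8*n - 7)/(8*(n**2 + 8*n + 15))) − (0), i.e. (-n**2 - 8*n - 7)/(8*(n**2 + 8*n + 15)).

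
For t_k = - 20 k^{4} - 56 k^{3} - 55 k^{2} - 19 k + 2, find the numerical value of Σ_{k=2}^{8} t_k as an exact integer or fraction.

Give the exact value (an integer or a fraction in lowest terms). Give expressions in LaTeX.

Σ = -259756

Compute t_(k+1)/t_k: get (20*k**4 + 136*k**3 + 343*k**2 + 377*k + 148)/(20*k**4 + 56*k**3 + 55*k**2 + 19*k - 2).
A = 1, B = 1, C = k**4 + 14*k**3/5 + 11*k**2/4 + 19*k/20 - 1/10.
Set up (1)·f(k+1) − (1)·f(k) − (k**4 + 14*k**3/5 + 11*k**2/4 + 19*k/20 - 1/10) = 0.
d = 5 from the (0,0,4) case.
A polynomial solution: f(k) = k*(4*k**4 + 4*k**3 - 3*k**2 - 4*k - 3)/20.
So s_k = (B(k−1)f/C)·t_k = (k*(4*k**4 + 4*k**3 - 3*k**2 - 4*k - 3)/(20*k**4 + 56*k**3 + 55*k**2 + 19*k - 2))·t_k = k*(-4*k**4 - 4*k**3 + 3*k**2 + 4*k + 3).
s_(k+1) − s_k = -20*k**4 - 56*k**3 - 55*k**2 - 19*k + 2 = t_k.
Telescoping: Σ = s_(9) − s_(2) = -259902 − (-146) = -259756.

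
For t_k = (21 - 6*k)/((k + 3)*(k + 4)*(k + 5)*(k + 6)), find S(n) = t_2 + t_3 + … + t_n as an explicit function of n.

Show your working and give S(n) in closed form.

Compute t_(k+1)/t_k: get (k + 3)*(2*k - 5)/((k + 7)*(2*k - 7)).
Gosper form: A/B · C(k+1)/C(k) with A=k + 3, B=k + 7, C=k - 7/2.
Need (k + 3)·f(k+1) − (k + 6)·f(k) = k - 7/2.
Bound: deg f ≤ 3.
Coefficient equations give f(k) = -k*(k**2 + 12*k + 92)/90.
R(k) = B(k−1)·f(k)/C(k) = -k*(k + 6)*(k**2 + 12*k + 92)/(45*(2*k - 7)); s_k = R·t_k = k*(k**2 + 12*k + 92)/(15*(k + 3)*(k + 4)*(k + 5)).
Check: Δs_k = 3*(7 - 2*k)/(k**4 + 18*k**3 + 119*k**2 + 342*k + 360). ✓
Evaluate: s_(n+1) = (n**3 + 15*n**2 + 119*n + 105)/(15*(n**3 + 15*n**2 + 74*n + 120)); subtract s_(2) = 8/105 ⇒ S(n) = (-n**3 - 15*n**2 + 241*n - 225)/(105*(n**3 + 15*n**2 + 74*n + 120)).

S(n) = (-n**3 - 15*n**2 + 241*n - 225)/(105*(n**3 + 15*n**2 + 74*n + 120))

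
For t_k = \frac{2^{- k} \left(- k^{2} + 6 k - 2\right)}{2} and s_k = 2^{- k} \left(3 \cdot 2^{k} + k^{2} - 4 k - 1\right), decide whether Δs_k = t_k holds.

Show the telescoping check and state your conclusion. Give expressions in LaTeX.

s_(k+1) = (6*2**k + k**2 - 2*k - 4)/(2*2**k)
s_(k+1) − s_k = (-k**2 + 6*k - 2)/(2*2**k)
(s_(k+1) − s_k) − t_k = 0

Valid: the claim telescopes to t_k.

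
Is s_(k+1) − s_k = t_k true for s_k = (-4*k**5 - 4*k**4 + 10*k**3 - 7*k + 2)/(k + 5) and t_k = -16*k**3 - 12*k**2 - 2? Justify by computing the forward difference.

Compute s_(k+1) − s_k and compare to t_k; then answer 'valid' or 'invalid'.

s_(k+1) = (-7*k - 4*(k + 1)**5 - 4*(k + 1)**4 + 10*(k + 1)**3 - 5)/(k + 6)
s_(k+1) − s_k = (-16*k**5 - 152*k**4 - 324*k**3 - 176*k**2 - 28*k - 27)/(k**2 + 11*k + 30)
(s_(k+1) − s_k) − t_k = 3*(12*k**4 + 96*k**3 + 62*k**2 - 2*k + 11)/(k**2 + 11*k + 30)

Invalid: residual 3*(12*k**4 + 96*k**3 + 62*k**2 - 2*k + 11)/(k**2 + 11*k + 30) ≠ 0.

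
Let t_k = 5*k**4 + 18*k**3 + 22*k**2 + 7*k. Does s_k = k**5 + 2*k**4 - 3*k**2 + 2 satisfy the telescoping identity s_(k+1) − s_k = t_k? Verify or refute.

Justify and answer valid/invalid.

s_(k+1) = (k + 1)**5 + 2*(k + 1)**4 - 3*(k + 1)**2 + 2
s_(k+1) − s_k = k*(5*k**3 + 18*k**2 + 22*k + 7)
(s_(k+1) − s_k) − t_k = 0

Valid: the claim telescopes to t_k.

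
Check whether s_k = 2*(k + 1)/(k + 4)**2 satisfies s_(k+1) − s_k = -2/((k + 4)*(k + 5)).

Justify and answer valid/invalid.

Invalid: residual 6*(2*k + 9)/(k**4 + 18*k**3 + 121*k**2 + 360*k + 400) ≠ 0.

s_(k+1) = 2*(k + 2)/(k + 5)**2
s_(k+1) − s_k = 2*(-k**2 - 3*k + 7)/(k**4 + 18*k**3 + 121*k**2 + 360*k + 400)
(s_(k+1) − s_k) − t_k = 6*(2*k + 9)/(k**4 + 18*k**3 + 121*k**2 + 360*k + 400)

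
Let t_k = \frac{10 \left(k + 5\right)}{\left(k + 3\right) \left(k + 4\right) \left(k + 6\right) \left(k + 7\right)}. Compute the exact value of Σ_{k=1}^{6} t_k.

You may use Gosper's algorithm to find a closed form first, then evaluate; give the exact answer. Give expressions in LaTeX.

t_(k+1)/t_k = (k + 3)*(k + 6)**2/((k + 5)**2*(k + 8)).
Normal form (A,B,C) = (k + 3, k + 8, k**2 + 10*k + 25).
f must satisfy (k + 3)·f(k+1) − (k + 7)·f(k) = k**2 + 10*k + 25.
Bound: deg f ≤ 4.
Solve for f: f(k) = k*(k + 4)*(k + 5)*(k + 9)/36 (degree 4 ≤ 4).
Get s_k = R·t_k = 5*k*(k + 9)/(18*(k**2 + 9*k + 18)) with R(k) = B(k−1)f(k)/C(k) = k*(k + 4)*(k + 7)*(k + 9)/(36*(k + 5)).
Verify: 10*(k + 5)/(k**4 + 20*k**3 + 145*k**2 + 450*k + 504) matches t_k.
Σ_(k=1)^(6) t_k = s_(7) − s_(1) = 28/117 − (25/252) = 51/364.

Σ = 51/364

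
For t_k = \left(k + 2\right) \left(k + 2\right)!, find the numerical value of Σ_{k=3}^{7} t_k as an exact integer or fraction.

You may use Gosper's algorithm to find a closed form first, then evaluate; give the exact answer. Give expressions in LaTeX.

Ratio r(k) = (k + 3)**2/(k + 2).
Normal form (A,B,C) = (k + 3, 1, k + 2).
f must satisfy (k + 3)·f(k+1) − (1)·f(k) = k + 2.
deg f ≤ 0 (via 1,0,1).
Coefficient equations give f(k) = 1.
Then R = B(k−1)f/C = 1/(k + 2), so s_k = R(k)·t_k = factorial(k + 2).
Check: Δs_k = (k + 2)*factorial(k + 2). ✓
Sum = s_(8) − s_(3); s_(8) = 3628800, s_(3) = 120 ⇒ 3628680.

Σ = 3628680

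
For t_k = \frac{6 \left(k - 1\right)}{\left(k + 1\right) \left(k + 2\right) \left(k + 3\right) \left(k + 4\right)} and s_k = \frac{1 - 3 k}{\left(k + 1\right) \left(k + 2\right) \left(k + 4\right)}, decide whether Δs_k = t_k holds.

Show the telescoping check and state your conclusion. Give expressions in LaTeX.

Invalid: residual \frac{7 - 9 k}{k^{5} + 15 k^{4} + 85 k^{3} + 225 k^{2} + 274 k + 120} ≠ 0.

s_(k+1) = (-3*k - 2)/((k + 2)*(k + 3)*(k + 5))
s_(k+1) − s_k = (6*k**2 + 15*k - 23)/(k**5 + 15*k**4 + 85*k**3 + 225*k**2 + 274*k + 120)
(s_(k+1) − s_k) − t_k = (7 - 9*k)/(k**5 + 15*k**4 + 85*k**3 + 225*k**2 + 274*k + 120)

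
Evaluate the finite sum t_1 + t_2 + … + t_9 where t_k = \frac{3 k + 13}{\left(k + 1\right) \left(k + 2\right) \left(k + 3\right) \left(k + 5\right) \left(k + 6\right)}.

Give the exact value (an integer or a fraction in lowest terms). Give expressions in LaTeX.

Σ = 3/110

Step 1: r(k) = (k + 1)*(k + 5)*(3*k + 16)/((k + 4)*(k + 7)*(3*k + 13)).
A = k + 1, B = k + 7, C = k**2 + 25*k/3 + 52/3.
Key eq: (k + 1)·f(k+1) = (k + 6)·f(k) + (k**2 + 25*k/3 + 52/3).
Degrees (1,1,2) ⇒ d ≤ 5.
Solving with deg f ≤ 5: f(k) = k*(k + 3)*(k + 4)*(k**2 + 8*k + 17)/30.
Then R = B(k−1)f/C = k*(k + 3)*(k + 6)*(k**2 + 8*k + 17)/(10*(3*k + 13)), so s_k = R(k)·t_k = k*(k**2 + 8*k + 17)/(10*(k**3 + 8*k**2 + 17*k + 10)).
Δs = (3*k + 13)/(k**5 + 17*k**4 + 107*k**3 + 307*k**2 + 396*k + 180), as required.
Telescoping: Σ = s_(10) − s_(1) = 197/1980 − (13/180) = 3/110.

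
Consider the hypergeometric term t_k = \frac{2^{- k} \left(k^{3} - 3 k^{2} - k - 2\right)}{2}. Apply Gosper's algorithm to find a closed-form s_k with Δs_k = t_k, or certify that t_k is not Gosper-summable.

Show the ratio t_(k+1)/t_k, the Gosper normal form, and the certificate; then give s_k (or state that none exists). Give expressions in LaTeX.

The ratio is (k**3 - 4*k - 5)/(2*(k**3 - 3*k**2 - k - 2)).
Gosper form: A/B · C(k+1)/C(k) with A=1/2, B=1, C=k**3 - 3*k**2 - k - 2.
Key eq: (1/2)·f(k+1) = (1)·f(k) + (k**3 - 3*k**2 - k - 2).
d = 3 from the (0,0,3) case.
Solving with deg f ≤ 3: f(k) = -2*(k**3 + 2*k + 1).
So s_k = (B(k−1)f/C)·t_k = (-2*(k**3 + 2*k + 1)/(k**3 - 3*k**2 - k - 2))·t_k = (-k**3 - 2*k - 1)/2**k.
Δs = (k**3 - 3*k**2 - k - 2)/(2*2**k), as required.

s_k = 2^{- k} \left(- k^{3} - 2 k - 1\right)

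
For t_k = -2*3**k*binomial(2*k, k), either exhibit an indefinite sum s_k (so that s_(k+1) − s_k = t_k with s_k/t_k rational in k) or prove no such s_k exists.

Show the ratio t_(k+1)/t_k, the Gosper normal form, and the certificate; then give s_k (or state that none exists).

Ratio r(k) = 6*(2*k + 1)/(k + 1).
Normal form (A,B,C) = (12*k + 6, k + 1, 1).
Solve (12*k + 6)·f(k+1) − (k)·f(k) = 1.
d = -1 from the (1,1,0) case.
deg f ≤ -1 is impossible — no certificate.

none (Gosper's algorithm certifies no s_k)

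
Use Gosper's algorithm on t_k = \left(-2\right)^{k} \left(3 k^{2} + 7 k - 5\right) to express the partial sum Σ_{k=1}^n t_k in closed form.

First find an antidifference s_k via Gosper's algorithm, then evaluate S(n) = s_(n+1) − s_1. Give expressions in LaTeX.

The ratio is 2*(-3*k**2 - 13*k - 5)/(3*k**2 + 7*k - 5).
Take A(k)=-2, B(k)=1, C(k)=k**2 + 7*k/3 - 5/3.
Key eq: (-2)·f(k+1) = (1)·f(k) + (k**2 + 7*k/3 - 5/3).
Bound: deg f ≤ 2.
Coefficient equations give f(k) = -(k**2 + k - 3)/3.
Certificate R = B(k−1)f/C = -(k**2 + k - 3)/(3*k**2 + 7*k - 5) gives s_k = (-2)**k*(-k**2 - k + 3).
s_(k+1) − s_k = (-2)**k*(3*k**2 + 7*k - 5) = t_k.
s_(n+1) = (-2)**(n + 1)*(-n**2 - 3*n + 1) and s_(1) = -2, so S(n) = 2*(-2)**n*n**2 + 6*(-2)**n*n - 2*(-2)**n + 2.

S(n) = 2 \left(-2\right)^{n} n^{2} + 6 \left(-2\right)^{n} n - 2 \left(-2\right)^{n} + 2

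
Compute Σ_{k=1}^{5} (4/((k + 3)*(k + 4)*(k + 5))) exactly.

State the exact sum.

Σ = 7/90

Compute t_(k+1)/t_k: get (k + 3)/(k + 6).
So A=k + 3 and B=k + 6, with C=1.
Key eq: (k + 3)·f(k+1) = (k + 5)·f(k) + (1).
From deg A=1, deg B=1, deg C=0: d=2.
Match coefficients ⇒ f(k) = k*(k + 7)/24.
Get s_k = R·t_k = k*(k + 7)/(6*(k + 3)*(k + 4)) with R(k) = B(k−1)f(k)/C(k) = k*(k + 5)*(k + 7)/24.
Verify: 4/(k**3 + 12*k**2 + 47*k + 60) matches t_k.
Σ_(k=1)^(5) t_k = s_(6) − s_(1) = 13/90 − (1/15) = 7/90.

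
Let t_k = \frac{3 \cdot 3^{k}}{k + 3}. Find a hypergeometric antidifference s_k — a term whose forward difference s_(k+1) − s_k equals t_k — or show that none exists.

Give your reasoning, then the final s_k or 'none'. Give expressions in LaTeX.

none (Gosper's algorithm certifies no s_k)

The ratio is 3*(k + 3)/(k + 4).
Normal form (A,B,C) = (3*k + 9, k + 4, 1).
Key eq: (3*k + 9)·f(k+1) = (k + 3)·f(k) + (1).
d = -1 from the (1,1,0) case.
d = -1 < 0 ⇒ no nonzero polynomial f; not summable.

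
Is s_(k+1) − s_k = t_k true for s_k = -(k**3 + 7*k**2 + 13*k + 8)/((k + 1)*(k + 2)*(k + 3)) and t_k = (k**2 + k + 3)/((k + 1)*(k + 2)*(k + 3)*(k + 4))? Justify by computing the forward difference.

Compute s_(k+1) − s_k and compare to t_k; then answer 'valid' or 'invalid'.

s_(k+1) = (-13*k - (k + 1)**3 - 7*(k + 1)**2 - 21)/((k + 2)*(k + 3)*(k + 4))
s_(k+1) − s_k = (k**2 + k + 3)/(k**4 + 10*k**3 + 35*k**2 + 50*k + 24)
(s_(k+1) − s_k) − t_k = 0

Valid — Δs_k = t_k.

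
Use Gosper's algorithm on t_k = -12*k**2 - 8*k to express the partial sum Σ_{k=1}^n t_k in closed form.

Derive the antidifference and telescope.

S(n) = 2*n*(-2*n**2 - 5*n - 3)

t_(k+1)/t_k = (3*k**2 + 8*k + 5)/(k*(3*k + 2)).
Factor: A=1; B=1; C=k**2 + 2*k/3.
Key eq: (1)·f(k+1) = (1)·f(k) + (k**2 + 2*k/3).
d = 3 from the (0,0,2) case.
A polynomial solution: f(k) = k*(k - 1)*(2*k + 1)/6.
So s_k = (B(k−1)f/C)·t_k = ((k - 1)*(2*k + 1)/(2*(3*k + 2)))·t_k = 2*k*(-2*k**2 + k + 1).
s_(k+1) − s_k = 4*k*(-3*k - 2) = t_k.
Telescope: S(n) = s_(n+1) − s_(1) = 2*n*(-2*n**2 - 5*n - 3) − (0) = 2*n*(-2*n**2 - 5*n - 3).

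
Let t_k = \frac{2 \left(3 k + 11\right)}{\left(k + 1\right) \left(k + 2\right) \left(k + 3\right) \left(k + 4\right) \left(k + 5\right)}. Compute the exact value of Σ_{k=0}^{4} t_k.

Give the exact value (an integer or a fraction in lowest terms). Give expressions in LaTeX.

Compute t_(k+1)/t_k: get (k + 1)*(3*k + 14)/((k + 6)*(3*k + 11)).
So A=k + 1 and B=k + 6, with C=k + 11/3.
f must satisfy (k + 1)·f(k+1) − (k + 5)·f(k) = k + 11/3.
deg f ≤ 4 (via 1,1,1).
A polynomial solution: f(k) = k*(k + 3)*(k**2 + 7*k + 14)/24.
R(k) = B(k−1)·f(k)/C(k) = k*(k + 3)*(k + 5)*(k**2 + 7*k + 14)/(8*(3*k + 11)); s_k = R·t_k = k*(k**2 + 7*k + 14)/(4*(k**3 + 7*k**2 + 14*k + 8)).
Δs = 2*(3*k + 11)/(k**5 + 15*k**4 + 85*k**3 + 225*k**2 + 274*k + 120), as required.
Telescoping: Σ = s_(5) − s_(0) = 185/756 − (0) = 185/756.

Σ = 185/756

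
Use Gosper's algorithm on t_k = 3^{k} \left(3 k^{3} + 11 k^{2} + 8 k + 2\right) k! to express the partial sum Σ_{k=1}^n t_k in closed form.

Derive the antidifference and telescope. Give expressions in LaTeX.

S(n) = 3^{n + 1} n \left(n + 3\right) \left(n + 1\right)!

r(k) = 3*(3*k**4 + 23*k**3 + 59*k**2 + 63*k + 24)/(3*k**3 + 11*k**2 + 8*k + 2) after simplifying.
Take A(k)=3*k + 3, B(k)=1, C(k)=k**3 + 11*k**2/3 + 8*k/3 + 2/3.
Need (3*k + 3)·f(k+1) − (1)·f(k) = k**3 + 11*k**2/3 + 8*k/3 + 2/3.
Bound: deg f ≤ 2.
Coefficient equations give f(k) = (k - 1)*(k + 2)/3.
R(k) = B(k−1)·f(k)/C(k) = (k - 1)*(k + 2)/(3*k**3 + 11*k**2 + 8*k + 2); s_k = R·t_k = 3**k*(k - 1)*(k + 2)*factorial(k).
Check: Δs_k = 3**k*(3*k**3 + 11*k**2 + 8*k + 2)*factorial(k). ✓
Evaluate: s_(n+1) = 3**(n + 1)*n*(n + 3)*factorial(n + 1); subtract s_(1) = 0 ⇒ S(n) = 3**(n + 1)*n*(n + 3)*factorial(n + 1).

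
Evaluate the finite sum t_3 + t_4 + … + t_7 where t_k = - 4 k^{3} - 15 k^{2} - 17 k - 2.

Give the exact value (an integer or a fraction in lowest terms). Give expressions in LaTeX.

Σ = -5560

r(k) = (4*k**3 + 27*k**2 + 59*k + 38)/(4*k**3 + 15*k**2 + 17*k + 2) after simplifying.
Normal form (A,B,C) = (1, 1, k**3 + 15*k**2/4 + 17*k/4 + 1/2).
Need (1)·f(k+1) − (1)·f(k) = k**3 + 15*k**2/4 + 17*k/4 + 1/2.
Degrees (0,0,3) ⇒ d ≤ 4.
Solving with deg f ≤ 4: f(k) = k*(k**3 + 3*k**2 + 2*k - 4)/4.
So s_k = (B(k−1)f/C)·t_k = (k*(k**3 + 3*k**2 + 2*k - 4)/(4*k**3 + 15*k**2 + 17*k + 2))·t_k = k*(-k**3 - 3*k**2 - 2*k + 4).
Check: Δs_k = -4*k**3 - 15*k**2 - 17*k - 2. ✓
Sum = s_(8) − s_(3); s_(8) = -5728, s_(3) = -168 ⇒ -5560.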